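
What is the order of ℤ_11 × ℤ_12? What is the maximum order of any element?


|ℤ_11 × ℤ_12| = 11 × 12 = 132
Max element order = lcm(11,12) = 132
Cyclic? Yes (gcd=1)

|ℤ_11×ℤ_12| = 132, max element order = 132


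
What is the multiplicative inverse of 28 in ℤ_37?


Use the extended Euclidean algorithm to write 1 = 28·s + 37·t; then s mod 37 is the inverse.
Euclidean algorithm:
  28 = 0·37 + 28
  37 = 1·28 + 9
  28 = 3·9 + 1
  9 = 9·1 + 0
gcd(28,37) = 1
Back-substitution gives: 28·(4) + 37·(-3) = 1
So 28⁻¹ ≡ 4 ≡ 4 (mod 37)
Check: 28 × 4 = 112 ≡ 1 (mod 37) ✓

28⁻¹ ≡ 4 (mod 37)


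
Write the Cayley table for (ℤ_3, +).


Elements: {0, 1, 2}
Operation: addition mod 3
Entry (a, b) = (a + b) mod 3

Cayley table:
  | 0 | 1 | 2
0 | 0 | 1 | 2
1 | 1 | 2 | 0
2 | 2 | 0 | 1


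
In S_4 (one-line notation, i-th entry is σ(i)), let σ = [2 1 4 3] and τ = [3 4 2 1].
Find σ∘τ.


σ∘τ: apply τ first, then σ
1 →τ 3 →σ 4
2 →τ 4 →σ 3
3 →τ 2 →σ 1
4 →τ 1 →σ 2

σ∘τ = [4 3 1 2]


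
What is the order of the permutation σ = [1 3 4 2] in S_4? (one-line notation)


Cycle decomposition: (2 3 4)
Cycle lengths: 3
Order = lcm(3) = 3

ord(σ) = 3


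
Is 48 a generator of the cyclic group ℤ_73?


g generates ℤ_n iff gcd(g, n) = 1
gcd(48, 73) = 1
Since gcd = 1, 48 is a generator.

Yes, 48 generates ℤ_73


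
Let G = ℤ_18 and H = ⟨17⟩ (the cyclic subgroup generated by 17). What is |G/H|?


|⟨17⟩| = n / gcd(17, 18) = 18 / 1 = 18
H is normal (ℤ_18 is abelian).
|G/H| = |G| / |H| = 18 / 18 = 1

|G/H| = 1


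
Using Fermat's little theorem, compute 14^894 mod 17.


Fermat's little theorem: if p is prime and gcd(a,p)=1, then a^(p-1) ≡ 1 (mod p)
p = 17 is prime, gcd(14,17) = 1
Reduce exponent: 894 mod 16 = 14
So 14^894 ≡ 14^14 (mod 17)
14^14 mod 17 = 2

14^894 ≡ 2 (mod 17)


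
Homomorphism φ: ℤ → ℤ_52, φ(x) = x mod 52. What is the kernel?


Kernel = preimage of identity
ker(φ) = {x ∈ ℤ : x ≡ 0 (mod 52)} = 52ℤ = {0, ±52, ±104, ...}

ker(φ) = 52ℤ


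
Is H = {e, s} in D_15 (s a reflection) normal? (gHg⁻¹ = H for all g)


H = {e, s} in D_15 (s a reflection)
r·s·r⁻¹ = sr⁻² ≠ s for n ≥ 3, so {e, s} is not closed under conjugation

No, not a normal subgroup


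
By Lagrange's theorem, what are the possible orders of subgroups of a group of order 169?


Lagrange's theorem: |H| divides |G|
|G| = 169
Divisors of 169: 1, 13, 169

Possible subgroup orders: {1, 13, 169}


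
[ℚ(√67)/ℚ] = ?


√67 has minimal polynomial x² - 67 (irreducible over ℚ since 67 is squarefree)

[ℚ(√67)/ℚ] = 2


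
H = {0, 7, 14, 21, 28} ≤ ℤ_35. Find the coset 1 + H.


1 + H = {1 + h (mod 35) : h ∈ H}
1+0=1, 1+7=8, 1+14=15, 1+21=22, 1+28=29

1 + H = {1, 8, 15, 22, 29}


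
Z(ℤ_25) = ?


Z(G) = {g ∈ G | gx = xg for all x ∈ G}
ℤ_25 is abelian, so Z(G) = G

Z(ℤ_25) = ℤ_25


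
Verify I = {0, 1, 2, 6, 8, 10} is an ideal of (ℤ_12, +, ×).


Check ideal conditions for I = {0, 1, 2, 6, 8, 10} in ℤ_12:
(1) I is an additive subgroup? No
(2) For r ∈ ℤ_12 and a ∈ I: r·a ∈ I? No  [counterexample: r=2, a=2, r·a mod 12 = 4 ∉ I]

No, I is not an ideal of ℤ_12


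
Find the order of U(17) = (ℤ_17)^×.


U(n) is the group of units mod n; |U(n)| = φ(n)
|U(17)| = φ(17) = 16

|U(17) = (ℤ_17)^×| = 16


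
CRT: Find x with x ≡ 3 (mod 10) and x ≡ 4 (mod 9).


m₁ = 10, m₂ = 9, gcd = 1, so CRT applies. M = m₁·m₂ = 90
Let M₁ = M/m₁ = 9, M₂ = M/m₂ = 10
Find y₁ ≡ M₁⁻¹ (mod m₁): 9⁻¹ ≡ 9 (mod 10)
Find y₂ ≡ M₂⁻¹ (mod m₂): 10⁻¹ ≡ 1 (mod 9)
x = a₁·M₁·y₁ + a₂·M₂·y₂ = 3·9·9 + 4·10·1 = 283
Reduce mod 90: x ≡ 13
Check: 13 mod 10 = 3 ✓, 13 mod 9 = 4 ✓

x ≡ 13 (mod 90)


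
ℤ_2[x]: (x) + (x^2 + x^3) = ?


Add coefficients mod 2:
x^0: 0 + 0 = 0 (mod 2)
x^1: 1 + 0 = 1 (mod 2)
x^2: 0 + 1 = 1 (mod 2)
x^3: 0 + 1 = 1 (mod 2)
Result: x + x^2 + x^3

f + g = x + x^2 + x^3


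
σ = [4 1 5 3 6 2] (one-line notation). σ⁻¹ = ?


To find σ⁻¹, swap domain and range:
σ(1) = 4 → σ⁻¹(4) = 1
σ(2) = 1 → σ⁻¹(1) = 2
σ(3) = 5 → σ⁻¹(5) = 3
σ(4) = 3 → σ⁻¹(3) = 4
σ(5) = 6 → σ⁻¹(6) = 5
σ(6) = 2 → σ⁻¹(2) = 6

σ⁻¹ = [2 6 4 1 3 5]


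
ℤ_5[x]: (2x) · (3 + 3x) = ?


Expand and collect like terms; reduce coefficients mod 5:
x^0: 0·3 = 0 ≡ 0 (mod 5)
x^1: 0·3 + 2·3 = 6 ≡ 1 (mod 5)
x^2: 2·3 = 6 ≡ 1 (mod 5)
Result: x + x^2

f · g = x + x^2


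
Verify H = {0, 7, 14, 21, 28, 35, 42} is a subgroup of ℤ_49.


Subgroup test for H = {0, 7, 14, 21, 28, 35, 42} in (ℤ_49, +):
(1) 0 ∈ H? Yes
(2) Closure: for all a,b ∈ H, (a+b) mod 49 ∈ H? Yes
(3) Inverses: for all a ∈ H, -a mod 49 ∈ H? Yes

Yes, H is a subgroup of ℤ_49


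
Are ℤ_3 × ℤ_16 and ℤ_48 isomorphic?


Comparing ℤ_3 × ℤ_16 and ℤ_48:
gcd(3,16) = 1, so ℤ_3 × ℤ_16 ≅ ℤ_48 (CRT)

Yes, ℤ_3 × ℤ_16 ≅ ℤ_48


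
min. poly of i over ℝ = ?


i satisfies x² + 1 = 0, irreducible over ℝ

Minimal polynomial: x² + 1


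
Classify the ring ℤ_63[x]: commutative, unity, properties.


ℤ_63 has zero divisors (3·21 ≡ 0), and these lift to constant zero divisors in ℤ_63[x]; so not an integral domain
Commutative: Yes
Integral domain: No
Has unity: Yes

ℤ_63[x]: Commutative=Yes, Unity=Yes


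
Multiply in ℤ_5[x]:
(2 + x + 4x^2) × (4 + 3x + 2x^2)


Expand and collect like terms; reduce coefficients mod 5:
x^0: 2·4 = 8 ≡ 3 (mod 5)
x^1: 2·3 + 1·4 = 10 ≡ 0 (mod 5)
x^2: 2·2 + 1·3 + 4·4 = 23 ≡ 3 (mod 5)
x^3: 1·2 + 4·3 = 14 ≡ 4 (mod 5)
x^4: 4·2 = 8 ≡ 3 (mod 5)
Result: 3 + 3x^2 + 4x^3 + 3x^4

f · g = 3 + 3x^2 + 4x^3 + 3x^4


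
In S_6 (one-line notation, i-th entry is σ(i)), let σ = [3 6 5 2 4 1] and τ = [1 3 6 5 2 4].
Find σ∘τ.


σ∘τ: apply τ first, then σ
1 →τ 1 →σ 3
2 →τ 3 →σ 5
3 →τ 6 →σ 1
4 →τ 5 →σ 4
5 →τ 2 →σ 6
6 →τ 4 →σ 2

σ∘τ = [3 5 1 4 6 2]


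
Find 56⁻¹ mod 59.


Use the extended Euclidean algorithm to write 1 = 56·s + 59·t; then s mod 59 is the inverse.
Euclidean algorithm:
  56 = 0·59 + 56
  59 = 1·56 + 3
  56 = 18·3 + 2
  3 = 1·2 + 1
  2 = 2·1 + 0
gcd(56,59) = 1
Back-substitution gives: 56·(-20) + 59·(19) = 1
So 56⁻¹ ≡ -20 ≡ 39 (mod 59)
Check: 56 × 39 = 2184 ≡ 1 (mod 59) ✓

56⁻¹ ≡ 39 (mod 59)


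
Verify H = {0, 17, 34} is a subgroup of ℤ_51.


Subgroup test for H = {0, 17, 34} in (ℤ_51, +):
(1) 0 ∈ H? Yes
(2) Closure: for all a,b ∈ H, (a+b) mod 51 ∈ H? Yes
(3) Inverses: for all a ∈ H, -a mod 51 ∈ H? Yes

Yes, H is a subgroup of ℤ_51


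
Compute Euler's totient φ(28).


φ(n) = count of k ∈ {1,...,n} with gcd(k,n)=1
Coprimes to 28: {1, 3, 5, 9, 11, 13, 15, 17, 19, 23, 25, 27}
Count: 12

φ(28) = 12


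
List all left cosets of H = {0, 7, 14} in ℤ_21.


H = {0, 7, 14}, |H| = 3
Number of cosets = |G|/|H| = 21/3 = 7
0 + H = {0, 7, 14}
1 + H = {1, 8, 15}
2 + H = {2, 9, 16}
3 + H = {3, 10, 17}
4 + H = {4, 11, 18}
5 + H = {5, 12, 19}
6 + H = {6, 13, 20}

Cosets: 0+H={0,7,14}; 1+H={1,8,15}; 2+H={2,9,16}; 3+H={3,10,17}; 4+H={4,11,18}; 5+H={5,12,19}; 6+H={6,13,20}


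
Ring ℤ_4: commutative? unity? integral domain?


ℤ_4 is a commutative ring with unity 1; 4 = 2×2 is composite, so 2·2 ≡ 0 gives zero divisors (not an integral domain)
Commutative: Yes
Integral domain: No
Has unity: Yes

ℤ_4: Commutative=Yes, Unity=Yes


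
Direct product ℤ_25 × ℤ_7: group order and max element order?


|ℤ_25 × ℤ_7| = 25 × 7 = 175
Max element order = lcm(25,7) = 175
Cyclic? Yes (gcd=1)

|ℤ_25×ℤ_7| = 175, max element order = 175


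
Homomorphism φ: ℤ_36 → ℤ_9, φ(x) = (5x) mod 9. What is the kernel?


Kernel = preimage of identity
ker(φ) = {x ∈ ℤ_36 : 5x ≡ 0 (mod 9)}. Since 9 | 36, φ is well-defined. The kernel is the cyclic subgroup ⟨9⟩ of ℤ_36 (order 4), i.e. {0, 9, 18, 27}

ker(φ) = {0, 9, 18, 27}


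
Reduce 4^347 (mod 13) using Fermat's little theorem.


Fermat's little theorem: if p is prime and gcd(a,p)=1, then a^(p-1) ≡ 1 (mod p)
p = 13 is prime, gcd(4,13) = 1
Reduce exponent: 347 mod 12 = 11
So 4^347 ≡ 4^11 (mod 13)
4^11 mod 13 = 10

4^347 ≡ 10 (mod 13)


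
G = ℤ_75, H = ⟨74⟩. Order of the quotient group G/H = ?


|⟨74⟩| = n / gcd(74, 75) = 75 / 1 = 75
H is normal (ℤ_75 is abelian).
|G/H| = |G| / |H| = 75 / 75 = 1

|G/H| = 1


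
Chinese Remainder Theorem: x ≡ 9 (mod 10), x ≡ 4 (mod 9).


m₁ = 10, m₂ = 9, gcd = 1, so CRT applies. M = m₁·m₂ = 90
Let M₁ = M/m₁ = 9, M₂ = M/m₂ = 10
Find y₁ ≡ M₁⁻¹ (mod m₁): 9⁻¹ ≡ 9 (mod 10)
Find y₂ ≡ M₂⁻¹ (mod m₂): 10⁻¹ ≡ 1 (mod 9)
x = a₁·M₁·y₁ + a₂·M₂·y₂ = 9·9·9 + 4·10·1 = 769
Reduce mod 90: x ≡ 49
Check: 49 mod 10 = 9 ✓, 49 mod 9 = 4 ✓

x ≡ 49 (mod 90)


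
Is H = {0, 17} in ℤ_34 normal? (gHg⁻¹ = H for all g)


H = {0, 17} in ℤ_34
ℤ_34 is abelian; every subgroup of an abelian group is normal

Yes, normal subgroup


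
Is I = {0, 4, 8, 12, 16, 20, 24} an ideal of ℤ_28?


Check ideal conditions for I = {0, 4, 8, 12, 16, 20, 24} in ℤ_28:
(1) I is an additive subgroup? Yes
(2) For r ∈ ℤ_28 and a ∈ I: r·a ∈ I? Yes

Yes, I is an ideal of ℤ_28


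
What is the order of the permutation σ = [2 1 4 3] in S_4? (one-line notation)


Cycle decomposition: (1 2) (3 4)
Cycle lengths: 2, 2
Order = lcm(2, 2) = 2

ord(σ) = 2


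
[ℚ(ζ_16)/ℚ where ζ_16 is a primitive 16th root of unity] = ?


[ℚ(ζ_n):ℚ] = deg Φ_n(x) = φ(n). Here φ(16) = 8

[ℚ(ζ_16)/ℚ where ζ_16 is a primitive 16th root of unity] = 8


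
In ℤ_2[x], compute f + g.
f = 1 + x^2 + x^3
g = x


Add coefficients mod 2:
x^0: 1 + 0 = 1 (mod 2)
x^1: 0 + 1 = 1 (mod 2)
x^2: 1 + 0 = 1 (mod 2)
x^3: 1 + 0 = 1 (mod 2)
Result: 1 + x + x^2 + x^3

f + g = 1 + x + x^2 + x^3


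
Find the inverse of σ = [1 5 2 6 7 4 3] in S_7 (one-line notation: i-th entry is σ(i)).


To find σ⁻¹, swap domain and range:
σ(1) = 1 → σ⁻¹(1) = 1
σ(2) = 5 → σ⁻¹(5) = 2
σ(3) = 2 → σ⁻¹(2) = 3
σ(4) = 6 → σ⁻¹(6) = 4
σ(5) = 7 → σ⁻¹(7) = 5
σ(6) = 4 → σ⁻¹(4) = 6
σ(7) = 3 → σ⁻¹(3) = 7

σ⁻¹ = [1 3 7 6 2 4 5]


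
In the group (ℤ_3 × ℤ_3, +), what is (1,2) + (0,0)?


Operation: componentwise addition mod (3, 3)
(1,2) + (0,0) = ((a₁+b₁) mod 3, (a₂+b₂) mod 3) with a = (1,2), b = (0,0)

(1,2) + (0,0) = (1,2)


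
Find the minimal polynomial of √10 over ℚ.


√10 satisfies x² - 10 = 0, irreducible over ℚ since 10 is squarefree

Minimal polynomial: x² - 10


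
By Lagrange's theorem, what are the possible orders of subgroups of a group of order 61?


Lagrange's theorem: |H| divides |G|
|G| = 61
Divisors of 61: 1, 61

Possible subgroup orders: {1, 61}


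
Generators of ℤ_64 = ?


g generates ℤ_n iff gcd(g,n) = 1
Prime factors of 64: 2
Generators are g ∈ {1,...,63} not divisible by any of these primes.
Generators: {1, 3, 5, 7, 9, 11, 13, 15, 17, 19, 21, 23, 25, 27, 29, 31, 33, 35, 37, 39, 41, 43, 45, 47, 49, 51, 53, 55, 57, 59, 61, 63}
Number of generators = φ(64) = 32

Generators of ℤ_64 = {1, 3, 5, 7, 9, 11, 13, 15, 17, 19, 21, 23, 25, 27, 29, 31, 33, 35, 37, 39, 41, 43, 45, 47, 49, 51, 53, 55, 57, 59, 61, 63}


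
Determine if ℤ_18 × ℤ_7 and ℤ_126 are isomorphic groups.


Comparing ℤ_18 × ℤ_7 and ℤ_126:
gcd(18,7) = 1, so ℤ_18 × ℤ_7 ≅ ℤ_126 (CRT)

Yes, ℤ_18 × ℤ_7 ≅ ℤ_126


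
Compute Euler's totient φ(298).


Factor n: 298 = 2 × 149
φ(n) = n · ∏(1 - 1/p) over distinct primes p | n
φ(298) = 298 · (1 - 1/2) · (1 - 1/149) = 148

φ(298) = 148


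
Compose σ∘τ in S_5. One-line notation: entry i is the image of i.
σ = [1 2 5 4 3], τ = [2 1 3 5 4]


σ∘τ: apply τ first, then σ
1 →τ 2 →σ 2
2 →τ 1 →σ 1
3 →τ 3 →σ 5
4 →τ 5 →σ 3
5 →τ 4 →σ 4

σ∘τ = [2 1 5 3 4]


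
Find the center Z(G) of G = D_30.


Z(G) = {g ∈ G | gx = xg for all x ∈ G}
For even n, Z(D_n) = {e, r^(n/2)}: the 180° rotation r^15 commutes with every reflection and rotation

Z(D_30) = {e, r^15}


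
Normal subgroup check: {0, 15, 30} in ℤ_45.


H = {0, 15, 30} in ℤ_45
ℤ_45 is abelian; every subgroup of an abelian group is normal

Yes, normal subgroup


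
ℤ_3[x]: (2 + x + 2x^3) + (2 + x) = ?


Add coefficients mod 3:
x^0: 2 + 2 = 1 (mod 3)
x^1: 1 + 1 = 2 (mod 3)
x^2: 0 + 0 = 0 (mod 3)
x^3: 2 + 0 = 2 (mod 3)
Result: 1 + 2x + 2x^3

f + g = 1 + 2x + 2x^3


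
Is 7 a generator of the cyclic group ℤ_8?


g generates ℤ_n iff gcd(g, n) = 1
gcd(7, 8) = 1
Since gcd = 1, 7 is a generator.

Yes, 7 generates ℤ_8


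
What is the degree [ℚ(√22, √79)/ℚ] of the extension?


[ℚ(√22,√79):ℚ] = [ℚ(√22,√79):ℚ(√22)]·[ℚ(√22):ℚ] = 2·2 = 4

[ℚ(√22, √79)/ℚ] = 4


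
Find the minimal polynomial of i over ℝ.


i satisfies x² + 1 = 0, irreducible over ℝ

Minimal polynomial: x² + 1


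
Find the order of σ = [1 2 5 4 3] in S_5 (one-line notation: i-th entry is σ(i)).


Cycle decomposition: (3 5)
Cycle lengths: 2
Order = lcm(2) = 2

ord(σ) = 2


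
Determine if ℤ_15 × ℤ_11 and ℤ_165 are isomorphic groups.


Comparing ℤ_15 × ℤ_11 and ℤ_165:
gcd(15,11) = 1, so ℤ_15 × ℤ_11 ≅ ℤ_165 (CRT)

Yes, ℤ_15 × ℤ_11 ≅ ℤ_165


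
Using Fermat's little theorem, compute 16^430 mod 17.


Fermat's little theorem: if p is prime and gcd(a,p)=1, then a^(p-1) ≡ 1 (mod p)
p = 17 is prime, gcd(16,17) = 1
Reduce exponent: 430 mod 16 = 14
So 16^430 ≡ 16^14 (mod 17)
16^14 mod 17 = 1

16^430 ≡ 1 (mod 17)


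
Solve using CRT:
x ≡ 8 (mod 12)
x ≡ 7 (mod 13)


m₁ = 12, m₂ = 13, gcd = 1, so CRT applies. M = m₁·m₂ = 156
Let M₁ = M/m₁ = 13, M₂ = M/m₂ = 12
Find y₁ ≡ M₁⁻¹ (mod m₁): 13⁻¹ ≡ 1 (mod 12)
Find y₂ ≡ M₂⁻¹ (mod m₂): 12⁻¹ ≡ 12 (mod 13)
x = a₁·M₁·y₁ + a₂·M₂·y₂ = 8·13·1 + 7·12·12 = 1112
Reduce mod 156: x ≡ 20
Check: 20 mod 12 = 8 ✓, 20 mod 13 = 7 ✓

x ≡ 20 (mod 156)


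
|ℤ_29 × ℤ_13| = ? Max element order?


|ℤ_29 × ℤ_13| = 29 × 13 = 377
Max element order = lcm(29,13) = 377
Cyclic? Yes (gcd=1)

|ℤ_29×ℤ_13| = 377, max element order = 377


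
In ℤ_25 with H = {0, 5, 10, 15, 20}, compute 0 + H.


0 + H = {0 + h (mod 25) : h ∈ H}
0+0=0, 0+5=5, 0+10=10, 0+15=15, 0+20=20

0 + H = {0, 5, 10, 15, 20}


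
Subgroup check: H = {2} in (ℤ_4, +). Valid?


Subgroup test for H = {2} in (ℤ_4, +):
(1) 0 ∈ H? No
(2) Closure: for all a,b ∈ H, (a+b) mod 4 ∈ H? No  [counterexample: 2 + 2 = 0 ∉ H]
(3) Inverses: for all a ∈ H, -a mod 4 ∈ H? Yes

No, H is not a subgroup of ℤ_4


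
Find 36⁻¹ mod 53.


Use the extended Euclidean algorithm to write 1 = 36·s + 53·t; then s mod 53 is the inverse.
Euclidean algorithm:
  36 = 0·53 + 36
  53 = 1·36 + 17
  36 = 2·17 + 2
  17 = 8·2 + 1
  2 = 2·1 + 0
gcd(36,53) = 1
Back-substitution gives: 36·(-25) + 53·(17) = 1
So 36⁻¹ ≡ -25 ≡ 28 (mod 53)
Check: 36 × 28 = 1008 ≡ 1 (mod 53) ✓

36⁻¹ ≡ 28 (mod 53)


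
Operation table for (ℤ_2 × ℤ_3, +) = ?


Elements: {(0,0), (0,1), (0,2), (1,0), (1,1), (1,2)}
Operation: componentwise addition mod (2, 3)
Entry (a, b) = ((a₁+b₁) mod 2, (a₂+b₂) mod 3)

Cayley table:
      | (0,0) | (0,1) | (0,2) | (1,0) | (1,1) | (1,2)
(0,0) | (0,0) | (0,1) | (0,2) | (1,0) | (1,1) | (1,2)
(0,1) | (0,1) | (0,2) | (0,0) | (1,1) | (1,2) | (1,0)
(0,2) | (0,2) | (0,0) | (0,1) | (1,2) | (1,0) | (1,1)
(1,0) | (1,0) | (1,1) | (1,2) | (0,0) | (0,1) | (0,2)
(1,1) | (1,1) | (1,2) | (1,0) | (0,1) | (0,2) | (0,0)
(1,2) | (1,2) | (1,0) | (1,1) | (0,2) | (0,0) | (0,1)


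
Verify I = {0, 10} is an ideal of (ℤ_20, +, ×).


Check ideal conditions for I = {0, 10} in ℤ_20:
(1) I is an additive subgroup? Yes
(2) For r ∈ ℤ_20 and a ∈ I: r·a ∈ I? Yes

Yes, I is an ideal of ℤ_20


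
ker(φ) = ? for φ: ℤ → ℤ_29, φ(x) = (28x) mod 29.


Kernel = preimage of identity
ker(φ) = {x ∈ ℤ : 28x ≡ 0 (mod 29)}. gcd(28,29) = 1, so 28x ≡ 0 (mod 29) ⟺ x ≡ 0 (mod 29/1 = 29). Hence ker(φ) = 29ℤ

ker(φ) = 29ℤ


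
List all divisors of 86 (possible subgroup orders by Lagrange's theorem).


Lagrange's theorem: |H| divides |G|
|G| = 86
Divisors of 86: 1, 2, 43, 86

Possible subgroup orders: {1, 2, 43, 86}


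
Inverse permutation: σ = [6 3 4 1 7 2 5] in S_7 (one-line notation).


To find σ⁻¹, swap domain and range:
σ(1) = 6 → σ⁻¹(6) = 1
σ(2) = 3 → σ⁻¹(3) = 2
σ(3) = 4 → σ⁻¹(4) = 3
σ(4) = 1 → σ⁻¹(1) = 4
σ(5) = 7 → σ⁻¹(7) = 5
σ(6) = 2 → σ⁻¹(2) = 6
σ(7) = 5 → σ⁻¹(5) = 7

σ⁻¹ = [4 6 2 3 7 1 5]


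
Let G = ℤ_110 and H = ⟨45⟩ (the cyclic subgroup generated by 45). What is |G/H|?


|⟨45⟩| = n / gcd(45, 110) = 110 / 5 = 22
H is normal (ℤ_110 is abelian).
|G/H| = |G| / |H| = 110 / 22 = 5

|G/H| = 5


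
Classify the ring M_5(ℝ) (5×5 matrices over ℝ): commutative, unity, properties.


Matrix multiplication is non-commutative for n ≥ 2; the identity matrix I is the unity; singular matrices give zero divisors, so not an integral domain
Commutative: No
Integral domain: No
Has unity: Yes

M_5(ℝ) (5×5 matrices over ℝ): Commutative=No, Unity=Yes


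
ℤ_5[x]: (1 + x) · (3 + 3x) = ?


Expand and collect like terms; reduce coefficients mod 5:
x^0: 1·3 = 3 ≡ 3 (mod 5)
x^1: 1·3 + 1·3 = 6 ≡ 1 (mod 5)
x^2: 1·3 = 3 ≡ 3 (mod 5)
Result: 3 + x + 3x^2

f · g = 3 + x + 3x^2


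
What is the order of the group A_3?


|A_n| = n!/2 (even permutations)
|A_3| = 3!/2 = 6/2 = 3

|A_3| = 3


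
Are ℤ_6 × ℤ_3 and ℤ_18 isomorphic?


Comparing ℤ_6 × ℤ_3 and ℤ_18:
gcd(6,3) = 3 ≠ 1. Max element order in ℤ_6×ℤ_3 is lcm(6,3) = 6 < 18, so it has no element of order 18

No, ℤ_6 × ℤ_3 ≇ ℤ_18


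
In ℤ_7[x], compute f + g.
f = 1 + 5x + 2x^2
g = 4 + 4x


Add coefficients mod 7:
x^0: 1 + 4 = 5 (mod 7)
x^1: 5 + 4 = 2 (mod 7)
x^2: 2 + 0 = 2 (mod 7)
Result: 5 + 2x + 2x^2

f + g = 5 + 2x + 2x^2


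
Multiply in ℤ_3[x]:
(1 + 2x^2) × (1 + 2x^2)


Expand and collect like terms; reduce coefficients mod 3:
x^0: 1·1 = 1 ≡ 1 (mod 3)
x^1: 1·0 + 0·1 = 0 ≡ 0 (mod 3)
x^2: 1·2 + 0·0 + 2·1 = 4 ≡ 1 (mod 3)
x^3: 0·2 + 2·0 = 0 ≡ 0 (mod 3)
x^4: 2·2 = 4 ≡ 1 (mod 3)
Result: 1 + x^2 + x^4

f · g = 1 + x^2 + x^4


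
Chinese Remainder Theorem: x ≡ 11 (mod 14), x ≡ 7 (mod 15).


m₁ = 14, m₂ = 15, gcd = 1, so CRT applies. M = m₁·m₂ = 210
Let M₁ = M/m₁ = 15, M₂ = M/m₂ = 14
Find y₁ ≡ M₁⁻¹ (mod m₁): 15⁻¹ ≡ 1 (mod 14)
Find y₂ ≡ M₂⁻¹ (mod m₂): 14⁻¹ ≡ 14 (mod 15)
x = a₁·M₁·y₁ + a₂·M₂·y₂ = 11·15·1 + 7·14·14 = 1537
Reduce mod 210: x ≡ 67
Check: 67 mod 14 = 11 ✓, 67 mod 15 = 7 ✓

x ≡ 67 (mod 210)


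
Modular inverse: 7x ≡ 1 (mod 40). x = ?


Use the extended Euclidean algorithm to write 1 = 7·s + 40·t; then s mod 40 is the inverse.
Euclidean algorithm:
  7 = 0·40 + 7
  40 = 5·7 + 5
  7 = 1·5 + 2
  5 = 2·2 + 1
  2 = 2·1 + 0
gcd(7,40) = 1
Back-substitution gives: 7·(-17) + 40·(3) = 1
So 7⁻¹ ≡ -17 ≡ 23 (mod 40)
Check: 7 × 23 = 161 ≡ 1 (mod 40) ✓

7⁻¹ ≡ 23 (mod 40)


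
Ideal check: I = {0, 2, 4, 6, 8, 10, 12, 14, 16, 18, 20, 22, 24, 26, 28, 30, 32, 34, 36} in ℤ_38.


Check ideal conditions for I = {0, 2, 4, 6, 8, 10, 12, 14, 16, 18, 20, 22, 24, 26, 28, 30, 32, 34, 36} in ℤ_38:
(1) I is an additive subgroup? Yes
(2) For r ∈ ℤ_38 and a ∈ I: r·a ∈ I? Yes

Yes, I is an ideal of ℤ_38


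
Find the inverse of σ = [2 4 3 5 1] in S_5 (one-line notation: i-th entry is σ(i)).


To find σ⁻¹, swap domain and range:
σ(1) = 2 → σ⁻¹(2) = 1
σ(2) = 4 → σ⁻¹(4) = 2
σ(3) = 3 → σ⁻¹(3) = 3
σ(4) = 5 → σ⁻¹(5) = 4
σ(5) = 1 → σ⁻¹(1) = 5

σ⁻¹ = [5 1 3 2 4]


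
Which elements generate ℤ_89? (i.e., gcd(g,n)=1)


g generates ℤ_n iff gcd(g,n) = 1
Prime factors of 89: 89
Generators are g ∈ {1,...,88} not divisible by any of these primes.
Generators: {1, 2, 3, 4, 5, 6, 7, 8, 9, 10, 11, 12, 13, 14, 15, 16, 17, 18, 19, 20, 21, 22, 23, 24, 25, 26, 27, 28, 29, 30, 31, 32, 33, 34, 35, 36, 37, 38, 39, 40, 41, 42, 43, 44, 45, 46, 47, 48, 49, 50, 51, 52, 53, 54, 55, 56, 57, 58, 59, 60, 61, 62, 63, 64, 65, 66, 67, 68, 69, 70, 71, 72, 73, 74, 75, 76, 77, 78, 79, 80, 81, 82, 83, 84, 85, 86, 87, 88}
Number of generators = φ(89) = 88

Generators of ℤ_89 = {1, 2, 3, 4, 5, 6, 7, 8, 9, 10, 11, 12, 13, 14, 15, 16, 17, 18, 19, 20, 21, 22, 23, 24, 25, 26, 27, 28, 29, 30, 31, 32, 33, 34, 35, 36, 37, 38, 39, 40, 41, 42, 43, 44, 45, 46, 47, 48, 49, 50, 51, 52, 53, 54, 55, 56, 57, 58, 59, 60, 61, 62, 63, 64, 65, 66, 67, 68, 69, 70, 71, 72, 73, 74, 75, 76, 77, 78, 79, 80, 81, 82, 83, 84, 85, 86, 87, 88}


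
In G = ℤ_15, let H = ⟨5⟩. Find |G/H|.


|⟨5⟩| = n / gcd(5, 15) = 15 / 5 = 3
H is normal (ℤ_15 is abelian).
|G/H| = |G| / |H| = 15 / 3 = 5

|G/H| = 5


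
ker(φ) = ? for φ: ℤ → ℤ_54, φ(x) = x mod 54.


Kernel = preimage of identity
ker(φ) = {x ∈ ℤ : x ≡ 0 (mod 54)} = 54ℤ = {0, ±54, ±108, ...}

ker(φ) = 54ℤ


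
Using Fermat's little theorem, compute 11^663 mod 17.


Fermat's little theorem: if p is prime and gcd(a,p)=1, then a^(p-1) ≡ 1 (mod p)
p = 17 is prime, gcd(11,17) = 1
Reduce exponent: 663 mod 16 = 7
So 11^663 ≡ 11^7 (mod 17)
11^7 mod 17 = 3

11^663 ≡ 3 (mod 17)


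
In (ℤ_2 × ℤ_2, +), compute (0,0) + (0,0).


Operation: componentwise addition mod (2, 2)
(0,0) + (0,0) = ((a₁+b₁) mod 2, (a₂+b₂) mod 2) with a = (0,0), b = (0,0)

(0,0) + (0,0) = (0,0)


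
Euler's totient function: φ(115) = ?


Factor n: 115 = 5 × 23
φ(n) = n · ∏(1 - 1/p) over distinct primes p | n
φ(115) = 115 · (1 - 1/5) · (1 - 1/23) = 88

φ(115) = 88


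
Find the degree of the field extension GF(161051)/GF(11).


GF(161051) = GF(11^5), so the extension degree is 5

[GF(161051)/GF(11)] = 5


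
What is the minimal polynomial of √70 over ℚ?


√70 satisfies x² - 70 = 0, irreducible over ℚ since 70 is squarefree

Minimal polynomial: x² - 70


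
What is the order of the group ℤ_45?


ℤ_n has n elements.

|ℤ_45| = 45


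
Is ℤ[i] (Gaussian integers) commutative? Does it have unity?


ℤ[i] is a commutative integral domain with unity 1 (in fact a Euclidean domain)
Commutative: Yes
Integral domain: Yes
Has unity: Yes

ℤ[i] (Gaussian integers): Commutative=Yes, Unity=Yes


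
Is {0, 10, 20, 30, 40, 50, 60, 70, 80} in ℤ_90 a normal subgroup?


H = {0, 10, 20, 30, 40, 50, 60, 70, 80} in ℤ_90
ℤ_90 is abelian; every subgroup of an abelian group is normal

Yes, normal subgroup


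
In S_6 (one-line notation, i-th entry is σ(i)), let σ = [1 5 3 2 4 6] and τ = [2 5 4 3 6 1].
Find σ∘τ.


σ∘τ: apply τ first, then σ
1 →τ 2 →σ 5
2 →τ 5 →σ 4
3 →τ 4 →σ 2
4 →τ 3 →σ 3
5 →τ 6 →σ 6
6 →τ 1 →σ 1

σ∘τ = [5 4 2 3 6 1]


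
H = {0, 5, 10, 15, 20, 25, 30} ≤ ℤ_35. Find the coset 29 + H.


29 + H = {29 + h (mod 35) : h ∈ H}
29+0=29, 29+5=34, 29+10=4, 29+15=9, 29+20=14, 29+25=19, 29+30=24
29 + H = {4, 9, 14, 19, 24, 29, 34} = 4 + H

29 + H = {4, 9, 14, 19, 24, 29, 34}


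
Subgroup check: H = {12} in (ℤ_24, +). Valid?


Subgroup test for H = {12} in (ℤ_24, +):
(1) 0 ∈ H? No
(2) Closure: for all a,b ∈ H, (a+b) mod 24 ∈ H? No  [counterexample: 12 + 12 = 0 ∉ H]
(3) Inverses: for all a ∈ H, -a mod 24 ∈ H? Yes

No, H is not a subgroup of ℤ_24


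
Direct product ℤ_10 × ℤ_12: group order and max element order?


|ℤ_10 × ℤ_12| = 10 × 12 = 120
Max element order = lcm(10,12) = 60
Cyclic? No (gcd=2)

|ℤ_10×ℤ_12| = 120, max element order = 60


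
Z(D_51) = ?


Z(G) = {g ∈ G | gx = xg for all x ∈ G}
For odd n, Z(D_n) = {e}: no nontrivial rotation commutes with all reflections

Z(D_51) = {e}


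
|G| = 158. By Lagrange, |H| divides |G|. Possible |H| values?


Lagrange's theorem: |H| divides |G|
|G| = 158
Divisors of 158: 1, 2, 79, 158

Possible subgroup orders: {1, 2, 79, 158}


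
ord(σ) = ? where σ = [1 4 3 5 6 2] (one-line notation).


Cycle decomposition: (2 4 5 6)
Cycle lengths: 4
Order = lcm(4) = 4

ord(σ) = 4


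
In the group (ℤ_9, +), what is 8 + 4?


Operation: addition mod 9
8 + 4 = (a + b) mod 9 with a = 8, b = 4

8 + 4 = 3


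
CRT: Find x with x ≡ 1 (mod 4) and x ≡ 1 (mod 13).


m₁ = 4, m₂ = 13, gcd = 1, so CRT applies. M = m₁·m₂ = 52
Let M₁ = M/m₁ = 13, M₂ = M/m₂ = 4
Find y₁ ≡ M₁⁻¹ (mod m₁): 13⁻¹ ≡ 1 (mod 4)
Find y₂ ≡ M₂⁻¹ (mod m₂): 4⁻¹ ≡ 10 (mod 13)
x = a₁·M₁·y₁ + a₂·M₂·y₂ = 1·13·1 + 1·4·10 = 53
Reduce mod 52: x ≡ 1
Check: 1 mod 4 = 1 ✓, 1 mod 13 = 1 ✓

x ≡ 1 (mod 52)


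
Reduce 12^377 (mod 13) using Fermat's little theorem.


Fermat's little theorem: if p is prime and gcd(a,p)=1, then a^(p-1) ≡ 1 (mod p)
p = 13 is prime, gcd(12,13) = 1
Reduce exponent: 377 mod 12 = 5
So 12^377 ≡ 12^5 (mod 13)
12^5 mod 13 = 12

12^377 ≡ 12 (mod 13)


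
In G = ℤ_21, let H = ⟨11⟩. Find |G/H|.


|⟨11⟩| = n / gcd(11, 21) = 21 / 1 = 21
H is normal (ℤ_21 is abelian).
|G/H| = |G| / |H| = 21 / 21 = 1

|G/H| = 1


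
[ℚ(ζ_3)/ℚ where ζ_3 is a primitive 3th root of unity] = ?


[ℚ(ζ_n):ℚ] = deg Φ_n(x) = φ(n). Here φ(3) = 2

[ℚ(ζ_3)/ℚ where ζ_3 is a primitive 3th root of unity] = 2


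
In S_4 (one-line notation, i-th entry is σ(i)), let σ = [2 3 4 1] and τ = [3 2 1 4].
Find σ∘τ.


σ∘τ: apply τ first, then σ
1 →τ 3 →σ 4
2 →τ 2 →σ 3
3 →τ 1 →σ 2
4 →τ 4 →σ 1

σ∘τ = [4 3 2 1]


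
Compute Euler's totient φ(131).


Factor n: 131 = 131
φ(n) = n · ∏(1 - 1/p) over distinct primes p | n
φ(131) = 131 · (1 - 1/131) = 130

φ(131) = 130


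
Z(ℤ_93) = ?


Z(G) = {g ∈ G | gx = xg for all x ∈ G}
ℤ_93 is abelian, so Z(G) = G

Z(ℤ_93) = ℤ_93


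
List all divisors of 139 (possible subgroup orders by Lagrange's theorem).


Lagrange's theorem: |H| divides |G|
|G| = 139
Divisors of 139: 1, 139

Possible subgroup orders: {1, 139}


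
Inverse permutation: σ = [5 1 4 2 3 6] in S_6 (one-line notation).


To find σ⁻¹, swap domain and range:
σ(1) = 5 → σ⁻¹(5) = 1
σ(2) = 1 → σ⁻¹(1) = 2
σ(3) = 4 → σ⁻¹(4) = 3
σ(4) = 2 → σ⁻¹(2) = 4
σ(5) = 3 → σ⁻¹(3) = 5
σ(6) = 6 → σ⁻¹(6) = 6

σ⁻¹ = [2 4 5 3 1 6]


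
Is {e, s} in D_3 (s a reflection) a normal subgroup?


H = {e, s} in D_3 (s a reflection)
r·s·r⁻¹ = sr⁻² ≠ s for n ≥ 3, so {e, s} is not closed under conjugation

No, not a normal subgroup


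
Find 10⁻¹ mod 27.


Use the extended Euclidean algorithm to write 1 = 10·s + 27·t; then s mod 27 is the inverse.
Euclidean algorithm:
  10 = 0·27 + 10
  27 = 2·10 + 7
  10 = 1·7 + 3
  7 = 2·3 + 1
  3 = 3·1 + 0
gcd(10,27) = 1
Back-substitution gives: 10·(-8) + 27·(3) = 1
So 10⁻¹ ≡ -8 ≡ 19 (mod 27)
Check: 10 × 19 = 190 ≡ 1 (mod 27) ✓

10⁻¹ ≡ 19 (mod 27)


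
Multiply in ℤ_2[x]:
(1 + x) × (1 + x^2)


Expand and collect like terms; reduce coefficients mod 2:
x^0: 1·1 = 1 ≡ 1 (mod 2)
x^1: 1·0 + 1·1 = 1 ≡ 1 (mod 2)
x^2: 1·1 + 1·0 = 1 ≡ 1 (mod 2)
x^3: 1·1 = 1 ≡ 1 (mod 2)
Result: 1 + x + x^2 + x^3

f · g = 1 + x + x^2 + x^3


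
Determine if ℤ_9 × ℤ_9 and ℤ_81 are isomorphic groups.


Comparing ℤ_9 × ℤ_9 and ℤ_81:
gcd(9,9) = 9 ≠ 1. Max element order in ℤ_9×ℤ_9 is lcm(9,9) = 9 < 81, so it has no element of order 81

No, ℤ_9 × ℤ_9 ≇ ℤ_81


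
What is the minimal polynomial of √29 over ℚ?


√29 satisfies x² - 29 = 0, irreducible over ℚ since 29 is squarefree

Minimal polynomial: x² - 29


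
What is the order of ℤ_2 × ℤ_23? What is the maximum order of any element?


|ℤ_2 × ℤ_23| = 2 × 23 = 46
Max element order = lcm(2,23) = 46
Cyclic? Yes (gcd=1)

|ℤ_2×ℤ_23| = 46, max element order = 46


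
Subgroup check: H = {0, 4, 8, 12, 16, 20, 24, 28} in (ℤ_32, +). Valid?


Subgroup test for H = {0, 4, 8, 12, 16, 20, 24, 28} in (ℤ_32, +):
(1) 0 ∈ H? Yes
(2) Closure: for all a,b ∈ H, (a+b) mod 32 ∈ H? Yes
(3) Inverses: for all a ∈ H, -a mod 32 ∈ H? Yes

Yes, H is a subgroup of ℤ_32


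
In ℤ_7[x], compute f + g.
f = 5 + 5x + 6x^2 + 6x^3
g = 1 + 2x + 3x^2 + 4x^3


Add coefficients mod 7:
x^0: 5 + 1 = 6 (mod 7)
x^1: 5 + 2 = 0 (mod 7)
x^2: 6 + 3 = 2 (mod 7)
x^3: 6 + 4 = 3 (mod 7)
Result: 6 + 2x^2 + 3x^3

f + g = 6 + 2x^2 + 3x^3


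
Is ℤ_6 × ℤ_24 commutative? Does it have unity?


Direct product ring; commutative with unity (1,1); but (1,0)·(0,1) = (0,0) gives zero divisors, so not an integral domain
Commutative: Yes
Integral domain: No
Has unity: Yes

ℤ_6 × ℤ_24: Commutative=Yes, Unity=Yes


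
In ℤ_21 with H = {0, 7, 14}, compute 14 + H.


14 + H = {14 + h (mod 21) : h ∈ H}
14+0=14, 14+7=0, 14+14=7
14 + H = {0, 7, 14} = 0 + H

14 + H = {0, 7, 14}


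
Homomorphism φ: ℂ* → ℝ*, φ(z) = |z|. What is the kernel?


Kernel = preimage of identity
ker(φ) = {z ∈ ℂ* | |z| = 1} = unit circle S¹

ker(φ) = S¹ (unit circle)


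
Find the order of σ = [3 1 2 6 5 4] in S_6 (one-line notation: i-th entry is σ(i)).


Cycle decomposition: (1 3 2) (4 6)
Cycle lengths: 3, 2
Order = lcm(3, 2) = 6

ord(σ) = 6


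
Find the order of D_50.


|D_n| = 2n (n rotations and n reflections)
|D_50| = 2×50 = 100

|D_50| = 100


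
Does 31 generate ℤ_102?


g generates ℤ_n iff gcd(g, n) = 1
gcd(31, 102) = 1
Since gcd = 1, 31 is a generator.

Yes, 31 generates ℤ_102


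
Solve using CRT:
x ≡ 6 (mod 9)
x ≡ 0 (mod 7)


m₁ = 9, m₂ = 7, gcd = 1, so CRT applies. M = m₁·m₂ = 63
Let M₁ = M/m₁ = 7, M₂ = M/m₂ = 9
Find y₁ ≡ M₁⁻¹ (mod m₁): 7⁻¹ ≡ 4 (mod 9)
Find y₂ ≡ M₂⁻¹ (mod m₂): 9⁻¹ ≡ 4 (mod 7)
x = a₁·M₁·y₁ + a₂·M₂·y₂ = 6·7·4 + 0·9·4 = 168
Reduce mod 63: x ≡ 42
Check: 42 mod 9 = 6 ✓, 42 mod 7 = 0 ✓

x ≡ 42 (mod 63)


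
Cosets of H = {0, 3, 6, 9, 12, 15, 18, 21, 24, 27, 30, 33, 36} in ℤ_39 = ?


H = {0, 3, 6, 9, 12, 15, 18, 21, 24, 27, 30, 33, 36}, |H| = 13
Number of cosets = |G|/|H| = 39/13 = 3
0 + H = {0, 3, 6, 9, 12, 15, 18, 21, 24, 27, 30, 33, 36}
1 + H = {1, 4, 7, 10, 13, 16, 19, 22, 25, 28, 31, 34, 37}
2 + H = {2, 5, 8, 11, 14, 17, 20, 23, 26, 29, 32, 35, 38}

Cosets: 0+H={0,3,6,9,12,15,18,21,24,27,30,33,36}; 1+H={1,4,7,10,13,16,19,22,25,28,31,34,37}; 2+H={2,5,8,11,14,17,20,23,26,29,32,35,38}


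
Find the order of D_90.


|D_n| = 2n (n rotations and n reflections)
|D_90| = 2×90 = 180

|D_90| = 180


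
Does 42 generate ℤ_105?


g generates ℤ_n iff gcd(g, n) = 1
gcd(42, 105) = 21
Since gcd = 21 ≠ 1, ⟨42⟩ has order 5 < 105, so 42 is not a generator.

No, 42 does not generate ℤ_105


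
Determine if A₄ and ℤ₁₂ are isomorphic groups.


Comparing A₄ and ℤ₁₂:
A₄ is non-abelian, ℤ₁₂ is abelian

No, A₄ ≇ ℤ₁₂


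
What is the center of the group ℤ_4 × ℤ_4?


Z(G) = {g ∈ G | gx = xg for all x ∈ G}
Direct product of abelian groups is abelian, so Z(G) = G

Z(ℤ_4 × ℤ_4) = ℤ_4 × ℤ_4


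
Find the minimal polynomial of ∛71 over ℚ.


∛71 satisfies x³ - 71 = 0, irreducible over ℚ (no rational root; 71 is not a perfect cube)

Minimal polynomial: x³ - 71


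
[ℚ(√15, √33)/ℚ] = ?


[ℚ(√15,√33):ℚ] = [ℚ(√15,√33):ℚ(√15)]·[ℚ(√15):ℚ] = 2·2 = 4

[ℚ(√15, √33)/ℚ] = 4


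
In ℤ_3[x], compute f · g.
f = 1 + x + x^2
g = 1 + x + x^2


Expand and collect like terms; reduce coefficients mod 3:
x^0: 1·1 = 1 ≡ 1 (mod 3)
x^1: 1·1 + 1·1 = 2 ≡ 2 (mod 3)
x^2: 1·1 + 1·1 + 1·1 = 3 ≡ 0 (mod 3)
x^3: 1·1 + 1·1 = 2 ≡ 2 (mod 3)
x^4: 1·1 = 1 ≡ 1 (mod 3)
Result: 1 + 2x + 2x^3 + x^4

f · g = 1 + 2x + 2x^3 + x^4


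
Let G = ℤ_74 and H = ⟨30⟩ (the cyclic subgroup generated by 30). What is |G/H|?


|⟨30⟩| = n / gcd(30, 74) = 74 / 2 = 37
H is normal (ℤ_74 is abelian).
|G/H| = |G| / |H| = 74 / 37 = 2

|G/H| = 2


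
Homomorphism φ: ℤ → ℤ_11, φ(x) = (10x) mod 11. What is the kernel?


Kernel = preimage of identity
ker(φ) = {x ∈ ℤ : 10x ≡ 0 (mod 11)}. gcd(10,11) = 1, so 10x ≡ 0 (mod 11) ⟺ x ≡ 0 (mod 11/1 = 11). Hence ker(φ) = 11ℤ

ker(φ) = 11ℤ


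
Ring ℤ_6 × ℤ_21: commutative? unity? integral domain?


Direct product ring; commutative with unity (1,1); but (1,0)·(0,1) = (0,0) gives zero divisors, so not an integral domain
Commutative: Yes
Integral domain: No
Has unity: Yes

ℤ_6 × ℤ_21: Commutative=Yes, Unity=Yes


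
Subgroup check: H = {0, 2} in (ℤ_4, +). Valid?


Subgroup test for H = {0, 2} in (ℤ_4, +):
(1) 0 ∈ H? Yes
(2) Closure: for all a,b ∈ H, (a+b) mod 4 ∈ H? Yes
(3) Inverses: for all a ∈ H, -a mod 4 ∈ H? Yes

Yes, H is a subgroup of ℤ_4


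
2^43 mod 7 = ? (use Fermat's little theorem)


Fermat's little theorem: if p is prime and gcd(a,p)=1, then a^(p-1) ≡ 1 (mod p)
p = 7 is prime, gcd(2,7) = 1
Reduce exponent: 43 mod 6 = 1
So 2^43 ≡ 2^1 (mod 7)
2^1 mod 7 = 2

2^43 ≡ 2 (mod 7)


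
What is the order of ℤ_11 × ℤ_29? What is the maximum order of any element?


|ℤ_11 × ℤ_29| = 11 × 29 = 319
Max element order = lcm(11,29) = 319
Cyclic? Yes (gcd=1)

|ℤ_11×ℤ_29| = 319, max element order = 319


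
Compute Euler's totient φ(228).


Factor n: 228 = 2^2 × 3 × 19
φ(n) = n · ∏(1 - 1/p) over distinct primes p | n
φ(228) = 228 · (1 - 1/2) · (1 - 1/3) · (1 - 1/19) = 72

φ(228) = 72


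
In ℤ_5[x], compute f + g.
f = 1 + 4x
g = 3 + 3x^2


Add coefficients mod 5:
x^0: 1 + 3 = 4 (mod 5)
x^1: 4 + 0 = 4 (mod 5)
x^2: 0 + 3 = 3 (mod 5)
Result: 4 + 4x + 3x^2

f + g = 4 + 4x + 3x^2


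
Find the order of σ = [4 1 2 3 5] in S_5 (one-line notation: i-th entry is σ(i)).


Cycle decomposition: (1 4 3 2)
Cycle lengths: 4
Order = lcm(4) = 4

ord(σ) = 4


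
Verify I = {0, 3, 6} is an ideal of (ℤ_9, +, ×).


Check ideal conditions for I = {0, 3, 6} in ℤ_9:
(1) I is an additive subgroup? Yes
(2) For r ∈ ℤ_9 and a ∈ I: r·a ∈ I? Yes

Yes, I is an ideal of ℤ_9


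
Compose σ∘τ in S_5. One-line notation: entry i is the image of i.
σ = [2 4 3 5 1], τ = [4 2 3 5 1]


σ∘τ: apply τ first, then σ
1 →τ 4 →σ 5
2 →τ 2 →σ 4
3 →τ 3 →σ 3
4 →τ 5 →σ 1
5 →τ 1 →σ 2

σ∘τ = [5 4 3 1 2]


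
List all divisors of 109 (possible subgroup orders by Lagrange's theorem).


Lagrange's theorem: |H| divides |G|
|G| = 109
Divisors of 109: 1, 109

Possible subgroup orders: {1, 109}


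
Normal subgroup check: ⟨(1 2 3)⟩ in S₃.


H = ⟨(1 2 3)⟩ in S₃
⟨(1 2 3)⟩ has order 3 and index 2 in S₃; index-2 subgroups are normal

Yes, normal subgroup


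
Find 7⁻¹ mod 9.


Use the extended Euclidean algorithm to write 1 = 7·s + 9·t; then s mod 9 is the inverse.
Euclidean algorithm:
  7 = 0·9 + 7
  9 = 1·7 + 2
  7 = 3·2 + 1
  2 = 2·1 + 0
gcd(7,9) = 1
Back-substitution gives: 7·(4) + 9·(-3) = 1
So 7⁻¹ ≡ 4 ≡ 4 (mod 9)
Check: 7 × 4 = 28 ≡ 1 (mod 9) ✓

7⁻¹ ≡ 4 (mod 9)


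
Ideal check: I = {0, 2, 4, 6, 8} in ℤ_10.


Check ideal conditions for I = {0, 2, 4, 6, 8} in ℤ_10:
(1) I is an additive subgroup? Yes
(2) For r ∈ ℤ_10 and a ∈ I: r·a ∈ I? Yes

Yes, I is an ideal of ℤ_10


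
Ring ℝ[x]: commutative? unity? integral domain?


Polynomial ring over ℝ (an integral domain) is a commutative integral domain with unity 1
Commutative: Yes
Integral domain: Yes
Has unity: Yes

ℝ[x]: Commutative=Yes, Unity=Yes


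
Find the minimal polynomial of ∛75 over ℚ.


∛75 satisfies x³ - 75 = 0, irreducible over ℚ (no rational root; 75 is not a perfect cube)

Minimal polynomial: x³ - 75


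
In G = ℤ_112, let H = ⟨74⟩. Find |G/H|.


|⟨74⟩| = n / gcd(74, 112) = 112 / 2 = 56
H is normal (ℤ_112 is abelian).
|G/H| = |G| / |H| = 112 / 56 = 2

|G/H| = 2


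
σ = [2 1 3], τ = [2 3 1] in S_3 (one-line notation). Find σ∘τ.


σ∘τ: apply τ first, then σ
1 →τ 2 →σ 1
2 →τ 3 →σ 3
3 →τ 1 →σ 2

σ∘τ = [1 3 2]


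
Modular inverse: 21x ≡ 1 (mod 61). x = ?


Use the extended Euclidean algorithm to write 1 = 21·s + 61·t; then s mod 61 is the inverse.
Euclidean algorithm:
  21 = 0·61 + 21
  61 = 2·21 + 19
  21 = 1·19 + 2
  19 = 9·2 + 1
  2 = 2·1 + 0
gcd(21,61) = 1
Back-substitution gives: 21·(-29) + 61·(10) = 1
So 21⁻¹ ≡ -29 ≡ 32 (mod 61)
Check: 21 × 32 = 672 ≡ 1 (mod 61) ✓

21⁻¹ ≡ 32 (mod 61)


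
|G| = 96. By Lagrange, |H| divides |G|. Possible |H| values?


Lagrange's theorem: |H| divides |G|
|G| = 96
Divisors of 96: 1, 2, 3, 4, 6, 8, 12, 16, 24, 32, 48, 96

Possible subgroup orders: {1, 2, 3, 4, 6, 8, 12, 16, 24, 32, 48, 96}


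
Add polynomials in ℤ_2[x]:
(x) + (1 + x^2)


Add coefficients mod 2:
x^0: 0 + 1 = 1 (mod 2)
x^1: 1 + 0 = 1 (mod 2)
x^2: 0 + 1 = 1 (mod 2)
Result: 1 + x + x^2

f + g = 1 + x + x^2


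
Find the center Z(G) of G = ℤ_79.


Z(G) = {g ∈ G | gx = xg for all x ∈ G}
ℤ_79 is abelian, so Z(G) = G

Z(ℤ_79) = ℤ_79


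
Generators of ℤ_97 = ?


g generates ℤ_n iff gcd(g,n) = 1
Prime factors of 97: 97
Generators are g ∈ {1,...,96} not divisible by any of these primes.
Generators: {1, 2, 3, 4, 5, 6, 7, 8, 9, 10, 11, 12, 13, 14, 15, 16, 17, 18, 19, 20, 21, 22, 23, 24, 25, 26, 27, 28, 29, 30, 31, 32, 33, 34, 35, 36, 37, 38, 39, 40, 41, 42, 43, 44, 45, 46, 47, 48, 49, 50, 51, 52, 53, 54, 55, 56, 57, 58, 59, 60, 61, 62, 63, 64, 65, 66, 67, 68, 69, 70, 71, 72, 73, 74, 75, 76, 77, 78, 79, 80, 81, 82, 83, 84, 85, 86, 87, 88, 89, 90, 91, 92, 93, 94, 95, 96}
Number of generators = φ(97) = 96

Generators of ℤ_97 = {1, 2, 3, 4, 5, 6, 7, 8, 9, 10, 11, 12, 13, 14, 15, 16, 17, 18, 19, 20, 21, 22, 23, 24, 25, 26, 27, 28, 29, 30, 31, 32, 33, 34, 35, 36, 37, 38, 39, 40, 41, 42, 43, 44, 45, 46, 47, 48, 49, 50, 51, 52, 53, 54, 55, 56, 57, 58, 59, 60, 61, 62, 63, 64, 65, 66, 67, 68, 69, 70, 71, 72, 73, 74, 75, 76, 77, 78, 79, 80, 81, 82, 83, 84, 85, 86, 87, 88, 89, 90, 91, 92, 93, 94, 95, 96}


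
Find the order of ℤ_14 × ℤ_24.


|A × B| = |A| · |B|
|ℤ_14 × ℤ_24| = 14 × 24 = 336

|ℤ_14 × ℤ_24| = 336


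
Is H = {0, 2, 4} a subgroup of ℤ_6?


Subgroup test for H = {0, 2, 4} in (ℤ_6, +):
(1) 0 ∈ H? Yes
(2) Closure: for all a,b ∈ H, (a+b) mod 6 ∈ H? Yes
(3) Inverses: for all a ∈ H, -a mod 6 ∈ H? Yes

Yes, H is a subgroup of ℤ_6


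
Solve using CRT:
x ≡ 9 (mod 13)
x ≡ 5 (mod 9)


m₁ = 13, m₂ = 9, gcd = 1, so CRT applies. M = m₁·m₂ = 117
Let M₁ = M/m₁ = 9, M₂ = M/m₂ = 13
Find y₁ ≡ M₁⁻¹ (mod m₁): 9⁻¹ ≡ 3 (mod 13)
Find y₂ ≡ M₂⁻¹ (mod m₂): 13⁻¹ ≡ 7 (mod 9)
x = a₁·M₁·y₁ + a₂·M₂·y₂ = 9·9·3 + 5·13·7 = 698
Reduce mod 117: x ≡ 113
Check: 113 mod 13 = 9 ✓, 113 mod 9 = 5 ✓

x ≡ 113 (mod 117)


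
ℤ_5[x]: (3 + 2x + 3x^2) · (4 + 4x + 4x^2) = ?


Expand and collect like terms; reduce coefficients mod 5:
x^0: 3·4 = 12 ≡ 2 (mod 5)
x^1: 3·4 + 2·4 = 20 ≡ 0 (mod 5)
x^2: 3·4 + 2·4 + 3·4 = 32 ≡ 2 (mod 5)
x^3: 2·4 + 3·4 = 20 ≡ 0 (mod 5)
x^4: 3·4 = 12 ≡ 2 (mod 5)
Result: 2 + 2x^2 + 2x^4

f · g = 2 + 2x^2 + 2x^4
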